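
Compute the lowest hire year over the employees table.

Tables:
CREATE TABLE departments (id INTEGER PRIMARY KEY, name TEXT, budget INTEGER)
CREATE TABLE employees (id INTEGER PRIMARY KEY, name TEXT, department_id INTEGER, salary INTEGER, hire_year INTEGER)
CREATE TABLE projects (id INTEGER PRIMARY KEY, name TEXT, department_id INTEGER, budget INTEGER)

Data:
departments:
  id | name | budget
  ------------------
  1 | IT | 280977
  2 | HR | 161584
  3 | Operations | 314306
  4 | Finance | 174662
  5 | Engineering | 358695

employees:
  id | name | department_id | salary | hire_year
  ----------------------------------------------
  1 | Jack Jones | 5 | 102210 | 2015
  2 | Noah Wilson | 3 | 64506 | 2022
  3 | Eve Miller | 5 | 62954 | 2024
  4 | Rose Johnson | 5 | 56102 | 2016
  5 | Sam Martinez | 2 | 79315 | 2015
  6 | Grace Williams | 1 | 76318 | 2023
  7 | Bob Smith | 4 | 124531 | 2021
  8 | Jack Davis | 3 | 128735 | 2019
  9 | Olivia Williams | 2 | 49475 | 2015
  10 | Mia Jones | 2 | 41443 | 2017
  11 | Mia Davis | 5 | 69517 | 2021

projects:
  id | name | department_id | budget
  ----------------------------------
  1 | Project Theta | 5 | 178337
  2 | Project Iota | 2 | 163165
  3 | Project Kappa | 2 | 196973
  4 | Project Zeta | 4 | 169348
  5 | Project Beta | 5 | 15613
SELECT MIN(hire_year) FROM employees

Execution result:
2015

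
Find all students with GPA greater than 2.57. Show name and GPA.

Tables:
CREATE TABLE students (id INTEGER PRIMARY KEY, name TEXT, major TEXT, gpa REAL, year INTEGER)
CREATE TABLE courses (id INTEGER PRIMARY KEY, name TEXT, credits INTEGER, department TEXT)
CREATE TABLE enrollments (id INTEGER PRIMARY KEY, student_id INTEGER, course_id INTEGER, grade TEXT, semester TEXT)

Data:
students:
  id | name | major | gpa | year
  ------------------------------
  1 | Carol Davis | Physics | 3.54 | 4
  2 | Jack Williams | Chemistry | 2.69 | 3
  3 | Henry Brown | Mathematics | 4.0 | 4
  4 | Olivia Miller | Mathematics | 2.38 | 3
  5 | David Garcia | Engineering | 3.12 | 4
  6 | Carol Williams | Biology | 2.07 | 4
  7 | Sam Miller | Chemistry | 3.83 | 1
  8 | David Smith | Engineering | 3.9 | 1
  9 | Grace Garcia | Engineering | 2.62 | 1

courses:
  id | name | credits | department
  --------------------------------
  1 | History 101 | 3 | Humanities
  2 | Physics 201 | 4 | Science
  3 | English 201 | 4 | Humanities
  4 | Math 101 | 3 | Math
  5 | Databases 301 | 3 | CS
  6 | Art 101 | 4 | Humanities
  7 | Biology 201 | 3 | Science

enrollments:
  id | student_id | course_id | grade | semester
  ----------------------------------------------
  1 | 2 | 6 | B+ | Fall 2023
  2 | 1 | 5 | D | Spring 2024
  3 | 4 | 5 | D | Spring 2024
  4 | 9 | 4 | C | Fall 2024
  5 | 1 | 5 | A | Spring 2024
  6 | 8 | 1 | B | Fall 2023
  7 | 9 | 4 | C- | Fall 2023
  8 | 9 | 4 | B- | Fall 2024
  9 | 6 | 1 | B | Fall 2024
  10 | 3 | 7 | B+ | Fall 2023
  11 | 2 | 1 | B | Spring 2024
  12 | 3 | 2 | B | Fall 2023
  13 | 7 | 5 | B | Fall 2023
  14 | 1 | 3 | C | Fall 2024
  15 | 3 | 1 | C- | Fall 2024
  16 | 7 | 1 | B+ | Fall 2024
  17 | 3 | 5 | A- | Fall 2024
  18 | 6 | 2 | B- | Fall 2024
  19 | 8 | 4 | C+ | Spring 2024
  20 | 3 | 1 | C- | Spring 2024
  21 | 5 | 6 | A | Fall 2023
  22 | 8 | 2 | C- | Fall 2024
SELECT name, gpa FROM students WHERE gpa > 2.57

Execution result:
name | gpa
Carol Davis | 3.54
Jack Williams | 2.69
Henry Brown | 4.00
David Garcia | 3.12
Sam Miller | 3.83
David Smith | 3.90
Grace Garcia | 2.62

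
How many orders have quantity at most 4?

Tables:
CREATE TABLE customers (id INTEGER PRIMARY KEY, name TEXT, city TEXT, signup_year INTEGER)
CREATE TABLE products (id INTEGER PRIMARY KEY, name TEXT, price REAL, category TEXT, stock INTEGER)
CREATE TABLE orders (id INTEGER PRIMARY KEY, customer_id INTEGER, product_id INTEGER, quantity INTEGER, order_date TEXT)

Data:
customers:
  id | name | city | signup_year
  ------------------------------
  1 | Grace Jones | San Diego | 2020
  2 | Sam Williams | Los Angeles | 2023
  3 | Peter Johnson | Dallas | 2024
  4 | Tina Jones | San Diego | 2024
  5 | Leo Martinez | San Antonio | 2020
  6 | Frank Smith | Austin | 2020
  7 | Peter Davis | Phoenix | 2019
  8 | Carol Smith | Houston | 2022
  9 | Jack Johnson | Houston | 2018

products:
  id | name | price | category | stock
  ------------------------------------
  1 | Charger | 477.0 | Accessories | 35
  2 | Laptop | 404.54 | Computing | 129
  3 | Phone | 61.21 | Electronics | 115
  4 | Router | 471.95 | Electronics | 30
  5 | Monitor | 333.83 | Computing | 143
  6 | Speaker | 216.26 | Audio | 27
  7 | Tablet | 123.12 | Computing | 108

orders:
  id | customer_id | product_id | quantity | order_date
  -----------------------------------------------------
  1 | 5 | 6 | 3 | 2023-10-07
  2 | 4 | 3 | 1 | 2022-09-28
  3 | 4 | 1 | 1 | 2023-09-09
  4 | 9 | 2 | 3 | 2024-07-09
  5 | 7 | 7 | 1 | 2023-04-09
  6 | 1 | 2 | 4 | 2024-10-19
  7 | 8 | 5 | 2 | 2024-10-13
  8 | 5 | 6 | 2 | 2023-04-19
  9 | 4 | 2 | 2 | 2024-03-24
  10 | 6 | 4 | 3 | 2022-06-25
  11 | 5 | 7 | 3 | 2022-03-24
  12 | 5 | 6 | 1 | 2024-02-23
SELECT COUNT(*) FROM orders WHERE quantity <= 4

Execution result:
12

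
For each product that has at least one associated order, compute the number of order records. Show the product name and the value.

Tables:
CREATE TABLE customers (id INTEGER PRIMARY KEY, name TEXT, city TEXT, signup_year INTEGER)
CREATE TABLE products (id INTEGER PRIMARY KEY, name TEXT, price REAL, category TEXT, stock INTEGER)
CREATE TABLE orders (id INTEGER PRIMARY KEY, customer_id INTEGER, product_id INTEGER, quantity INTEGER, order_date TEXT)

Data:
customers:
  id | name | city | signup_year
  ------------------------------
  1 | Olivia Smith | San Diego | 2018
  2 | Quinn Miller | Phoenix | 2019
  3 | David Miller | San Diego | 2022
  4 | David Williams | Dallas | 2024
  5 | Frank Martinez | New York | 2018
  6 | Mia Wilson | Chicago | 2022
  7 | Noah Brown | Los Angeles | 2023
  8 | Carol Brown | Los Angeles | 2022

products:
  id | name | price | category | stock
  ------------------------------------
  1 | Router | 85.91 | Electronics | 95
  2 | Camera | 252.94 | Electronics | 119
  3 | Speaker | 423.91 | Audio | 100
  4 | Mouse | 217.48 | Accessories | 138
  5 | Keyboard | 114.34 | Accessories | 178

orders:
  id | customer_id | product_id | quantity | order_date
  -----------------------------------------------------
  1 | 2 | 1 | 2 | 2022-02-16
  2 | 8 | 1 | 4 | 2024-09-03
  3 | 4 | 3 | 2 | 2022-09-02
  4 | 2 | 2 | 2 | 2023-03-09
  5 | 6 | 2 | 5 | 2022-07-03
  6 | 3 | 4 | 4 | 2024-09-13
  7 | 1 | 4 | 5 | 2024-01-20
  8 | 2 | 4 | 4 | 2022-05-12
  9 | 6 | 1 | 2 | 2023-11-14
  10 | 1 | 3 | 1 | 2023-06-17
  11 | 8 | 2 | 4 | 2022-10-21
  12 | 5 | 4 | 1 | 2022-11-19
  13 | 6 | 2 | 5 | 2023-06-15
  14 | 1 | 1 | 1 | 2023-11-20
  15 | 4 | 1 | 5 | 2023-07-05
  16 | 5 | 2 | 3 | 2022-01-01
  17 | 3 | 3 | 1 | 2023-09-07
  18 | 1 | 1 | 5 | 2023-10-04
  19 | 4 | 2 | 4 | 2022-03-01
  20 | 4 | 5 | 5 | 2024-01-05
SELECT p.name, COUNT(*) AS n FROM orders c JOIN products p ON c.product_id = p.id GROUP BY p.id, p.name

Execution result:
name | n
Router | 6
Camera | 6
Speaker | 3
Mouse | 4
Keyboard | 1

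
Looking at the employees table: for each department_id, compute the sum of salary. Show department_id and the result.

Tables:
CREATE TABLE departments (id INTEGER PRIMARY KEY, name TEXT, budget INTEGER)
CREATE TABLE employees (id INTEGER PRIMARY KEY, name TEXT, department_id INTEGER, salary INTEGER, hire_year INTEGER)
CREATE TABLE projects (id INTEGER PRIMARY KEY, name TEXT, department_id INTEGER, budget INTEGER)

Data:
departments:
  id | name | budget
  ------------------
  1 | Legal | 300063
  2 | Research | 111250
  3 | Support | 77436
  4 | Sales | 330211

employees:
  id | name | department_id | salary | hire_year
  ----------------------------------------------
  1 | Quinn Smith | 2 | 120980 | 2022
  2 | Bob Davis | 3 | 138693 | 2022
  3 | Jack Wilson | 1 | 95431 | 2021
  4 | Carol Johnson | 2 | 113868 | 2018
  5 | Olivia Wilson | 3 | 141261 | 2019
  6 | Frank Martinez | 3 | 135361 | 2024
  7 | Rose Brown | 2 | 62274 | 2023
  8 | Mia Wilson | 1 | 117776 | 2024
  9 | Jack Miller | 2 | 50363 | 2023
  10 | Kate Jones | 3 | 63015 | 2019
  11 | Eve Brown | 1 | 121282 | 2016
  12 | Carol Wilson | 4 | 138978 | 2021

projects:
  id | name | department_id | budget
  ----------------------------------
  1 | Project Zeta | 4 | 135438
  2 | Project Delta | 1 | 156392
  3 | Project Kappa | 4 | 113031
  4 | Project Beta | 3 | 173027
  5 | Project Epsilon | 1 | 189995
SELECT department_id, SUM(salary) AS sum_salary FROM employees GROUP BY department_id

Execution result:
department_id | sum_salary
1 | 334489
2 | 347485
3 | 478330
4 | 138978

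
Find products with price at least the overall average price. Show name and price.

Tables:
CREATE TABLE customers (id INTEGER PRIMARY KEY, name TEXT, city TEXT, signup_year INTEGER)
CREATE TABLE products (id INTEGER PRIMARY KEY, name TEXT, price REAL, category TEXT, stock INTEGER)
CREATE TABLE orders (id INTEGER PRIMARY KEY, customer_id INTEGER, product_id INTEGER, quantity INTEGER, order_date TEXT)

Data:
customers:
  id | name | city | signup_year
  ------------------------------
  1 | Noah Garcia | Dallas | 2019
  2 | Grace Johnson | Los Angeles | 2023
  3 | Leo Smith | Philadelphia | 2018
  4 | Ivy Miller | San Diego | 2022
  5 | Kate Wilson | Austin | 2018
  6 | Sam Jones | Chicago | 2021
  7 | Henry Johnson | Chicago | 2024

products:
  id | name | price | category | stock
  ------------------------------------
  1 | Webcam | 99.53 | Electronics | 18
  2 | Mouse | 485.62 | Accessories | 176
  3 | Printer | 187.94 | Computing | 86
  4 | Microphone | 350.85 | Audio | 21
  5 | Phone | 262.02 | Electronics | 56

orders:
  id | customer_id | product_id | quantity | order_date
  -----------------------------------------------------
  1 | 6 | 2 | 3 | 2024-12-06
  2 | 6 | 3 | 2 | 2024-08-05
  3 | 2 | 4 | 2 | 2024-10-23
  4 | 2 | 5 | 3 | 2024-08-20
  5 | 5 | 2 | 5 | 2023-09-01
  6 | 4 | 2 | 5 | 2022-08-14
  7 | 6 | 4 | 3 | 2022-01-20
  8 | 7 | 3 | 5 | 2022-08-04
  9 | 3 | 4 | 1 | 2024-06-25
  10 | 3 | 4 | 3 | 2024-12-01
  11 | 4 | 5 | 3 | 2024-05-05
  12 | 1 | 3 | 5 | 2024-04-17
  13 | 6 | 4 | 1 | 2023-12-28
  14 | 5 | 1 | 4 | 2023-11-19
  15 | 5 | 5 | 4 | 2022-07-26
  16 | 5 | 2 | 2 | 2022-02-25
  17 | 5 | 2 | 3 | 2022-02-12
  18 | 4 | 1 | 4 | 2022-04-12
SELECT name, price FROM products WHERE price >= (SELECT AVG(price) FROM products)

Execution result:
name | price
Mouse | 485.62
Microphone | 350.85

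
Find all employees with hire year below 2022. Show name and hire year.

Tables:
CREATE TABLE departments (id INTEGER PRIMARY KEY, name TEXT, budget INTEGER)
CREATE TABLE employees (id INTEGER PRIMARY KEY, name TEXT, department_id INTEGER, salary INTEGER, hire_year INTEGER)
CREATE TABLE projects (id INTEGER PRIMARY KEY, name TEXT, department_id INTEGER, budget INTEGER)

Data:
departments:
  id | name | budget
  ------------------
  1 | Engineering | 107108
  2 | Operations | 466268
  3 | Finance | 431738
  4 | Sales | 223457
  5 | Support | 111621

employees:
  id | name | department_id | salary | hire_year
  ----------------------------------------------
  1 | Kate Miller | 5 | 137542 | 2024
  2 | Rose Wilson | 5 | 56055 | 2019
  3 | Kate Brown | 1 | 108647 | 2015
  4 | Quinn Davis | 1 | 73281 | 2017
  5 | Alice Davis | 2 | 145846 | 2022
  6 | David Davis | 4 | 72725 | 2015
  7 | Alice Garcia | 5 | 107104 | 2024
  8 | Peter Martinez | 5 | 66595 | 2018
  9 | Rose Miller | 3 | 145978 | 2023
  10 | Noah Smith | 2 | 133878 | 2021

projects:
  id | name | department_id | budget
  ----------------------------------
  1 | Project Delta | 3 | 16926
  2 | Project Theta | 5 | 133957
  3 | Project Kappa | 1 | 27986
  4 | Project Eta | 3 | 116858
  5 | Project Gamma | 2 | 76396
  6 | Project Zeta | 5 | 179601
SELECT name, hire_year FROM employees WHERE hire_year < 2022

Execution result:
name | hire_year
Rose Wilson | 2019
Kate Brown | 2015
Quinn Davis | 2017
David Davis | 2015
Peter Martinez | 2018
Noah Smith | 2021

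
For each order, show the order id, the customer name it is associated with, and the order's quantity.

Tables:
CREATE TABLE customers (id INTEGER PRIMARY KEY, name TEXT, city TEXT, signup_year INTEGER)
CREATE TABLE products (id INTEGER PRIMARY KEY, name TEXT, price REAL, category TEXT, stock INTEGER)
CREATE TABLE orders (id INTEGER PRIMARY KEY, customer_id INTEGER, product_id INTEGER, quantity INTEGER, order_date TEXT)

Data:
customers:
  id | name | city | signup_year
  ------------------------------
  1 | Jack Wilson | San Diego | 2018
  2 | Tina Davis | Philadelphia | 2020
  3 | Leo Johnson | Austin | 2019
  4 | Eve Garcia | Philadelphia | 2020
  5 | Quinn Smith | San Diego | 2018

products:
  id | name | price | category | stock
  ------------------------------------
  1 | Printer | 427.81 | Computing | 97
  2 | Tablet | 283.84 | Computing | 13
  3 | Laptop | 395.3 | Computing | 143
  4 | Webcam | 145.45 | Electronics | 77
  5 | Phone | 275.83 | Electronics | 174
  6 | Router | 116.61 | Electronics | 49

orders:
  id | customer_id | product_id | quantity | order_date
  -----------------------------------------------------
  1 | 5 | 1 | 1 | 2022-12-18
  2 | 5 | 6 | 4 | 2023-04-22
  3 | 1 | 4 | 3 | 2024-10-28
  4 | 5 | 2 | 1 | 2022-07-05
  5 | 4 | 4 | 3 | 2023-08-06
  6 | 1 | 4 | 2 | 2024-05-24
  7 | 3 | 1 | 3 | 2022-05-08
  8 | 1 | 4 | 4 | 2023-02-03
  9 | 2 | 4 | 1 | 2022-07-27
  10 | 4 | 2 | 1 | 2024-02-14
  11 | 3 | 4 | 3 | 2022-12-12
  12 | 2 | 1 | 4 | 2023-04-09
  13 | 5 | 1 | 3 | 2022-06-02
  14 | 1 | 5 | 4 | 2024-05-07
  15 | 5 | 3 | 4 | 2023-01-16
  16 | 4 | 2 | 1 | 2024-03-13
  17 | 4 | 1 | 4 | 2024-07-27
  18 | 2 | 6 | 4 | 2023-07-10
SELECT c.id, p.name AS customer, c.quantity FROM orders c JOIN customers p ON c.customer_id = p.id

Execution result:
id | customer | quantity
1 | Quinn Smith | 1
2 | Quinn Smith | 4
3 | Jack Wilson | 3
4 | Quinn Smith | 1
5 | Eve Garcia | 3
6 | Jack Wilson | 2
7 | Leo Johnson | 3
8 | Jack Wilson | 4
9 | Tina Davis | 1
10 | Eve Garcia | 1
11 | Leo Johnson | 3
12 | Tina Davis | 4
13 | Quinn Smith | 3
14 | Jack Wilson | 4
15 | Quinn Smith | 4
16 | Eve Garcia | 1
17 | Eve Garcia | 4
18 | Tina Davis | 4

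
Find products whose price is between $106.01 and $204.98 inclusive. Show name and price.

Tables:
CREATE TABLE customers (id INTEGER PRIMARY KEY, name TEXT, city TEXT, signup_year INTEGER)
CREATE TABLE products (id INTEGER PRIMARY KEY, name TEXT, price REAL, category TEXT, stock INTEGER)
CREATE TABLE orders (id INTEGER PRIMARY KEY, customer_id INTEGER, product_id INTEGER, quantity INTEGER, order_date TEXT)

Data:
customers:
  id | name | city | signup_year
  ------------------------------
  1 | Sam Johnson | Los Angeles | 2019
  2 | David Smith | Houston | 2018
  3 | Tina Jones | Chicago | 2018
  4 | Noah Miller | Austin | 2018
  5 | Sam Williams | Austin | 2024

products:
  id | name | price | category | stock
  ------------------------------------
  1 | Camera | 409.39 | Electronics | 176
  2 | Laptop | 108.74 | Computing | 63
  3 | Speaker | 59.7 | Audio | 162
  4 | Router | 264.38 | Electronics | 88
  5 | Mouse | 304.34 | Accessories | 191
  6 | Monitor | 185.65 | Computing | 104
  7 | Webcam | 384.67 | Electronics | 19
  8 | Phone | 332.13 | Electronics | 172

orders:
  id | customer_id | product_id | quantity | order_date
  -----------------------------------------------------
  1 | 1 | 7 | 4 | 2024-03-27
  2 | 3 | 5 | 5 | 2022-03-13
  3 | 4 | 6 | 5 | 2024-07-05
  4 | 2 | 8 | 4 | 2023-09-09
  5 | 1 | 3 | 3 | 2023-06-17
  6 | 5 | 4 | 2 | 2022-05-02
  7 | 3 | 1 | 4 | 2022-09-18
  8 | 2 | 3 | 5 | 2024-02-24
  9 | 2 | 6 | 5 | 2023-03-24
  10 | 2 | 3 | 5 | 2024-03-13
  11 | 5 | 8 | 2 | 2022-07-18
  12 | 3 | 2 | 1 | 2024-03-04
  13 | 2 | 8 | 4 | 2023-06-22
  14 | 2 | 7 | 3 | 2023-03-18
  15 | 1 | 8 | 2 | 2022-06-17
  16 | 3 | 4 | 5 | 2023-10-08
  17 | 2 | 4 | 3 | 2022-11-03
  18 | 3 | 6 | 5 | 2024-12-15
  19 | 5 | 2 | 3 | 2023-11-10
SELECT name, price FROM products WHERE price BETWEEN 106.01 AND 204.98

Execution result:
name | price
Laptop | 108.74
Monitor | 185.65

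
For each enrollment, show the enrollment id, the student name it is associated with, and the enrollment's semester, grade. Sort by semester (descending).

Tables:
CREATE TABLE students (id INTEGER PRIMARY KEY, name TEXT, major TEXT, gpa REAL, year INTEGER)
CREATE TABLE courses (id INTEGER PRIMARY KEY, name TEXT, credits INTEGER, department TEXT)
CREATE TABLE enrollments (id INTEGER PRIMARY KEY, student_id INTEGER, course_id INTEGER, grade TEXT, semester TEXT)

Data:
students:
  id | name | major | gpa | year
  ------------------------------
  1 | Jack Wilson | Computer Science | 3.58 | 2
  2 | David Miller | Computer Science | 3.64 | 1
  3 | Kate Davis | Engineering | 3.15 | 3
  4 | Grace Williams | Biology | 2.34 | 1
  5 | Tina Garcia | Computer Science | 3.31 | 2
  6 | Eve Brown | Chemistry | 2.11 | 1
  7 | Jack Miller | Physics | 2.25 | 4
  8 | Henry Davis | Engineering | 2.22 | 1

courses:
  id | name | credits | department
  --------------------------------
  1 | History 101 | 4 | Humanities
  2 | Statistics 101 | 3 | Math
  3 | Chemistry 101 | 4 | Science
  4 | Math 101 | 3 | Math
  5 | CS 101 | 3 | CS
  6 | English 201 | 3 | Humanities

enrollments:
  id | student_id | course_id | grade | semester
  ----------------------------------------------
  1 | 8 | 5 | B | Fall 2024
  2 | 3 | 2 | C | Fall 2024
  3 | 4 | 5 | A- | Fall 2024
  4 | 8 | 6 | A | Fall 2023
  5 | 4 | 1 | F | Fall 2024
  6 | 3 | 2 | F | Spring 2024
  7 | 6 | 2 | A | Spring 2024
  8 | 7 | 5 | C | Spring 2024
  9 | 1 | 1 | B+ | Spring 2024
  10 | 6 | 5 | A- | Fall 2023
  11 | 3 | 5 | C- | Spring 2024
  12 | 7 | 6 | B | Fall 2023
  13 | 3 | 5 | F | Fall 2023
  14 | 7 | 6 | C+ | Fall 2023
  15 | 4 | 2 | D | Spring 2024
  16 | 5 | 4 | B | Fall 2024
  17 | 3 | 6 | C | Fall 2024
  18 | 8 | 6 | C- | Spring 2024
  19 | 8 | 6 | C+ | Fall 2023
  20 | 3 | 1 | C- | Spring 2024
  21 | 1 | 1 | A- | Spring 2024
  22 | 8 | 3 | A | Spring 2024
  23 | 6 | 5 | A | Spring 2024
SELECT c.id, p.name AS student, c.semester, c.grade FROM enrollments c JOIN students p ON c.student_id = p.id ORDER BY c.semester DESC

Execution result:
id | student | semester | grade
6 | Kate Davis | Spring 2024 | F
7 | Eve Brown | Spring 2024 | A
8 | Jack Miller | Spring 2024 | C
9 | Jack Wilson | Spring 2024 | B+
11 | Kate Davis | Spring 2024 | C-
15 | Grace Williams | Spring 2024 | D
18 | Henry Davis | Spring 2024 | C-
20 | Kate Davis | Spring 2024 | C-
21 | Jack Wilson | Spring 2024 | A-
22 | Henry Davis | Spring 2024 | A
23 | Eve Brown | Spring 2024 | A
1 | Henry Davis | Fall 2024 | B
2 | Kate Davis | Fall 2024 | C
3 | Grace Williams | Fall 2024 | A-
5 | Grace Williams | Fall 2024 | F
16 | Tina Garcia | Fall 2024 | B
17 | Kate Davis | Fall 2024 | C
4 | Henry Davis | Fall 2023 | A
10 | Eve Brown | Fall 2023 | A-
12 | Jack Miller | Fall 2023 | B
13 | Kate Davis | Fall 2023 | F
14 | Jack Miller | Fall 2023 | C+
19 | Henry Davis | Fall 2023 | C+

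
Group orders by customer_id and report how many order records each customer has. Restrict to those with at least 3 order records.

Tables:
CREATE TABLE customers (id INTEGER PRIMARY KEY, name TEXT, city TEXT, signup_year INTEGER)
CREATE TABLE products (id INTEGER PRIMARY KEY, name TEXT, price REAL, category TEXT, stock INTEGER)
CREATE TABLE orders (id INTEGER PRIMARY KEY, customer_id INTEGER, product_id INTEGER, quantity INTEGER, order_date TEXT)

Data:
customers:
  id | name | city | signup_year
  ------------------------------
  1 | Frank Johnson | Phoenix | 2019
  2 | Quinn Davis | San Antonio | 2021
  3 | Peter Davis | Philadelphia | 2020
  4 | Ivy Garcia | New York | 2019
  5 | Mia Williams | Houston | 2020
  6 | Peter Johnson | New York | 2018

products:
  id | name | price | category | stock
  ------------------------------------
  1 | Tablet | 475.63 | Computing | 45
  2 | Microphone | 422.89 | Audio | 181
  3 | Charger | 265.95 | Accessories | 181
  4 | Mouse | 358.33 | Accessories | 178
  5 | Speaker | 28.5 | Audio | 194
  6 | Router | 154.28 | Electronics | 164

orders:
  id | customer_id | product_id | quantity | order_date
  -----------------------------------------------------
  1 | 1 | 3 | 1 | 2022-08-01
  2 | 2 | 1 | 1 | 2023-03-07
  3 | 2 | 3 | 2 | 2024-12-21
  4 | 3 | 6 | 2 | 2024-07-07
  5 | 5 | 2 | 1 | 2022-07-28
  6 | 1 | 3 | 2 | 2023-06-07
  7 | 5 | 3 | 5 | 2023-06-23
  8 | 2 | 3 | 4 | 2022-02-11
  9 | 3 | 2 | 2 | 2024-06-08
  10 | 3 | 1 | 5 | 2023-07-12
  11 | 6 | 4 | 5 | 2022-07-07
SELECT customer_id, COUNT(*) AS order_count FROM orders GROUP BY customer_id HAVING COUNT(*) >= 3

Execution result:
customer_id | order_count
2 | 3
3 | 3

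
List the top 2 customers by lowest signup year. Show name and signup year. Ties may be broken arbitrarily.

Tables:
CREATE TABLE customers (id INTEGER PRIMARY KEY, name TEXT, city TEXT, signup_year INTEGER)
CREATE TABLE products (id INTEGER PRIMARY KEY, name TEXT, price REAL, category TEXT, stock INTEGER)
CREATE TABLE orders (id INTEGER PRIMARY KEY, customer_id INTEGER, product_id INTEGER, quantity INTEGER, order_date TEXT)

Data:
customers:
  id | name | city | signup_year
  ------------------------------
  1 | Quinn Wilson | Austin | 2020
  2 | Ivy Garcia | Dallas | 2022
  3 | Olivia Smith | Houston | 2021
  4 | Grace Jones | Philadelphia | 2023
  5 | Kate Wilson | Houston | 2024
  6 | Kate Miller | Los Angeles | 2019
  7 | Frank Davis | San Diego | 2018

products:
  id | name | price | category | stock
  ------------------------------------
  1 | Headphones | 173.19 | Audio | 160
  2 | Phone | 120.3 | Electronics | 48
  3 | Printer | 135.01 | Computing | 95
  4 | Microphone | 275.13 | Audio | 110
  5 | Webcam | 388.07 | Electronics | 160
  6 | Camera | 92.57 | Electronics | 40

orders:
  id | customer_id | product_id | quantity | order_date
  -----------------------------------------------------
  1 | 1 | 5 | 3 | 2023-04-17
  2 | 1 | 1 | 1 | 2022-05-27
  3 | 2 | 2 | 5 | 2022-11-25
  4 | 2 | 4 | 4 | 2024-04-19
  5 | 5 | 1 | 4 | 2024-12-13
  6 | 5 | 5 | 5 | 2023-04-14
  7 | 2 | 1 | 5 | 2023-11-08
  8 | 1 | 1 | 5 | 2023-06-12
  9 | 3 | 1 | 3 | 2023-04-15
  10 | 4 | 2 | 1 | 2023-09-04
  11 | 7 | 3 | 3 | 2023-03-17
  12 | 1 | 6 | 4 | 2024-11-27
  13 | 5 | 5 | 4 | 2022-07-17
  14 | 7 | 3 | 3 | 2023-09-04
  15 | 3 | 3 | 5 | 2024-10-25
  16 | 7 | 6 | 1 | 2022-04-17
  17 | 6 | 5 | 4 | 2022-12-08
SELECT name, signup_year FROM customers ORDER BY signup_year ASC LIMIT 2

Execution result:
name | signup_year
Frank Davis | 2018
Kate Miller | 2019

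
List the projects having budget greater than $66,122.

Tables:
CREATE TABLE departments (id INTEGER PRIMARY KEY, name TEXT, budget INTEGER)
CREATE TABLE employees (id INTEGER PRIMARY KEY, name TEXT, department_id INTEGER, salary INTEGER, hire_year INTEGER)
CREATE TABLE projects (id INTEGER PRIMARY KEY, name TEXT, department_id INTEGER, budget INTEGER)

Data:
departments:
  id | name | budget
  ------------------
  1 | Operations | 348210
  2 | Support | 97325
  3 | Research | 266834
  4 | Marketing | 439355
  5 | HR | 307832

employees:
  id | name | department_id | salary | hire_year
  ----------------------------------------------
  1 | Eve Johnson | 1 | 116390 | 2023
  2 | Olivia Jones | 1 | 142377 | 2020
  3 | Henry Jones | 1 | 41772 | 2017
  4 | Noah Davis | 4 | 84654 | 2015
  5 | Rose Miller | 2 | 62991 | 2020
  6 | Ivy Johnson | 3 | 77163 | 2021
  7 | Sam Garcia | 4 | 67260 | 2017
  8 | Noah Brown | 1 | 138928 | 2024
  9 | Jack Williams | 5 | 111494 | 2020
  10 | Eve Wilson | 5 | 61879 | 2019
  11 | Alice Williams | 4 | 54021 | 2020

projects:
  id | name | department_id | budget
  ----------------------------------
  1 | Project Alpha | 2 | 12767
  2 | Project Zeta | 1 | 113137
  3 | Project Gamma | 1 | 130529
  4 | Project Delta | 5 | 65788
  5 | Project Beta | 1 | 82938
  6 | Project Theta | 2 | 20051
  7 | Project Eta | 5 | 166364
SELECT name, budget FROM projects WHERE budget > 66122

Execution result:
name | budget
Project Zeta | 113137
Project Gamma | 130529
Project Beta | 82938
Project Eta | 166364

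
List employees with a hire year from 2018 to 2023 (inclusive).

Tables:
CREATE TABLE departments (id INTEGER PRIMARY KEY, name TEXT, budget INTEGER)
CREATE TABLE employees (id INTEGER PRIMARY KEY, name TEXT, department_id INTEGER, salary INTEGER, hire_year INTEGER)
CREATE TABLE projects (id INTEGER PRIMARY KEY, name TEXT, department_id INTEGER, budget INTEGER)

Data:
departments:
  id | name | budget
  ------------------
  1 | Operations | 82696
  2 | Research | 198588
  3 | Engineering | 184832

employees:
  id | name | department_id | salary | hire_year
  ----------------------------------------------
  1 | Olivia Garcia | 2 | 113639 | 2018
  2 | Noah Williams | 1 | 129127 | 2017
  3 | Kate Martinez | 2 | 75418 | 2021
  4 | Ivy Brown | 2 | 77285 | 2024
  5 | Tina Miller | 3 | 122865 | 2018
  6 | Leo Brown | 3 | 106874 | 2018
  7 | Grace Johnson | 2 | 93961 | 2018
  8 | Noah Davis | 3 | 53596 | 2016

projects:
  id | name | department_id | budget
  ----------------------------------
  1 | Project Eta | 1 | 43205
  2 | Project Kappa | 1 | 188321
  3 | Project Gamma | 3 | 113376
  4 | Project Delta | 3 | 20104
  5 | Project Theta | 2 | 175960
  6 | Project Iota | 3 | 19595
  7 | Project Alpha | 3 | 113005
SELECT name, hire_year FROM employees WHERE hire_year BETWEEN 2018 AND 2023

Execution result:
name | hire_year
Olivia Garcia | 2018
Kate Martinez | 2021
Tina Miller | 2018
Leo Brown | 2018
Grace Johnson | 2018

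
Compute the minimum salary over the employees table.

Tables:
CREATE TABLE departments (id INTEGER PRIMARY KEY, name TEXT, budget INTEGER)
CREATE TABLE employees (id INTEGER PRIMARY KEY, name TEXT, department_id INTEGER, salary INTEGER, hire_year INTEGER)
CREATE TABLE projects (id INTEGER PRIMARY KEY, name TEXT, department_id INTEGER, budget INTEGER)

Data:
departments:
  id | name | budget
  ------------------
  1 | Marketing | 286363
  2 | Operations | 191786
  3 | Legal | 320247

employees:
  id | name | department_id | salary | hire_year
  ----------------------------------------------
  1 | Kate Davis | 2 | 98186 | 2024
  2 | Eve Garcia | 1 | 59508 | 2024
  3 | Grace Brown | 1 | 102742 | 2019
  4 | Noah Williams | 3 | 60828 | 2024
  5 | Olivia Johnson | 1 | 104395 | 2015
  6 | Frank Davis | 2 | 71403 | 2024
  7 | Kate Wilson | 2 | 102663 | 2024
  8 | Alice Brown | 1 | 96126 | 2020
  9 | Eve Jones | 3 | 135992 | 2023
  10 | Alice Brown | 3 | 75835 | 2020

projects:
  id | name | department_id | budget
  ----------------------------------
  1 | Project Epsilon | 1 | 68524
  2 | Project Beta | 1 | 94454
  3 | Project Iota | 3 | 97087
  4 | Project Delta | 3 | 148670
SELECT MIN(salary) FROM employees

Execution result:
59508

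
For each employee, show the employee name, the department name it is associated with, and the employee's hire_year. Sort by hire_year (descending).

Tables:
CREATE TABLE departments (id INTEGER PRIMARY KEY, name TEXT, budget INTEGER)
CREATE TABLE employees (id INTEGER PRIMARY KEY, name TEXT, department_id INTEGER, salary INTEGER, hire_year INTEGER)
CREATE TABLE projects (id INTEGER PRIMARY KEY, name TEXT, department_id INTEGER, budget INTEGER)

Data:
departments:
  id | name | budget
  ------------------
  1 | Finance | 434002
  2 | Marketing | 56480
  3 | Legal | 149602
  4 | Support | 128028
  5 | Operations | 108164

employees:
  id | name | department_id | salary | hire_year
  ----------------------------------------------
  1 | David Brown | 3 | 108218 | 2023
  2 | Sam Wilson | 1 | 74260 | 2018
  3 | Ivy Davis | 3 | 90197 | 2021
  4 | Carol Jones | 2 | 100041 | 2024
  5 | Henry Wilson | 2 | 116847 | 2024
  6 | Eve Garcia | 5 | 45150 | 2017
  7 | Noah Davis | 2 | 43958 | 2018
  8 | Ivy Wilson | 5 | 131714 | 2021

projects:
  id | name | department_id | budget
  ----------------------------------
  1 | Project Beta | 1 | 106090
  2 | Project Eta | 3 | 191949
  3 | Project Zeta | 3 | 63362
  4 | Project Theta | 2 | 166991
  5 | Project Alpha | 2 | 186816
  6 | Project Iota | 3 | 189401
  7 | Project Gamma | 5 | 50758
SELECT c.name, p.name AS department, c.hire_year FROM employees c JOIN departments p ON c.department_id = p.id ORDER BY c.hire_year DESC

Execution result:
name | department | hire_year
Carol Jones | Marketing | 2024
Henry Wilson | Marketing | 2024
David Brown | Legal | 2023
Ivy Davis | Legal | 2021
Ivy Wilson | Operations | 2021
Sam Wilson | Finance | 2018
Noah Davis | Marketing | 2018
Eve Garcia | Operations | 2017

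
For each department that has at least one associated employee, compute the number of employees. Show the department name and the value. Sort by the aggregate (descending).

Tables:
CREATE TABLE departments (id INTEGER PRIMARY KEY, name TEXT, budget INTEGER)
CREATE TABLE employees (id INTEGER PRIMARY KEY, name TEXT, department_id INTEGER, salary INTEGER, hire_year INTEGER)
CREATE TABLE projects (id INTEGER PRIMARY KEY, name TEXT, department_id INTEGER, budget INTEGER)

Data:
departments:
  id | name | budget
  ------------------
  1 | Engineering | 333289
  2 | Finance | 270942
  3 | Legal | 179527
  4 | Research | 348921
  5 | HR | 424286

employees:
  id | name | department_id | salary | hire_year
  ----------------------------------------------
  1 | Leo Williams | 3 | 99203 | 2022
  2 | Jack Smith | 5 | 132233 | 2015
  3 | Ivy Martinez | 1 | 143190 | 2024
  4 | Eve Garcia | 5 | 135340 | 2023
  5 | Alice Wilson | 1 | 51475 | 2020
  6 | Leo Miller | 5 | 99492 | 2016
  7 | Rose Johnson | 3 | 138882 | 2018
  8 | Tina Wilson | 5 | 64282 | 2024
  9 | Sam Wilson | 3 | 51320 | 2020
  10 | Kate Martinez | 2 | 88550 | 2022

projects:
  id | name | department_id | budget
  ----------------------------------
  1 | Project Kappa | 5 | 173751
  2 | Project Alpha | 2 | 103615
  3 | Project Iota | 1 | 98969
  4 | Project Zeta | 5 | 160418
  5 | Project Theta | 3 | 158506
SELECT p.name, COUNT(*) AS n FROM employees c JOIN departments p ON c.department_id = p.id GROUP BY p.id, p.name ORDER BY n DESC

Execution result:
name | n
HR | 4
Legal | 3
Engineering | 2
Finance | 1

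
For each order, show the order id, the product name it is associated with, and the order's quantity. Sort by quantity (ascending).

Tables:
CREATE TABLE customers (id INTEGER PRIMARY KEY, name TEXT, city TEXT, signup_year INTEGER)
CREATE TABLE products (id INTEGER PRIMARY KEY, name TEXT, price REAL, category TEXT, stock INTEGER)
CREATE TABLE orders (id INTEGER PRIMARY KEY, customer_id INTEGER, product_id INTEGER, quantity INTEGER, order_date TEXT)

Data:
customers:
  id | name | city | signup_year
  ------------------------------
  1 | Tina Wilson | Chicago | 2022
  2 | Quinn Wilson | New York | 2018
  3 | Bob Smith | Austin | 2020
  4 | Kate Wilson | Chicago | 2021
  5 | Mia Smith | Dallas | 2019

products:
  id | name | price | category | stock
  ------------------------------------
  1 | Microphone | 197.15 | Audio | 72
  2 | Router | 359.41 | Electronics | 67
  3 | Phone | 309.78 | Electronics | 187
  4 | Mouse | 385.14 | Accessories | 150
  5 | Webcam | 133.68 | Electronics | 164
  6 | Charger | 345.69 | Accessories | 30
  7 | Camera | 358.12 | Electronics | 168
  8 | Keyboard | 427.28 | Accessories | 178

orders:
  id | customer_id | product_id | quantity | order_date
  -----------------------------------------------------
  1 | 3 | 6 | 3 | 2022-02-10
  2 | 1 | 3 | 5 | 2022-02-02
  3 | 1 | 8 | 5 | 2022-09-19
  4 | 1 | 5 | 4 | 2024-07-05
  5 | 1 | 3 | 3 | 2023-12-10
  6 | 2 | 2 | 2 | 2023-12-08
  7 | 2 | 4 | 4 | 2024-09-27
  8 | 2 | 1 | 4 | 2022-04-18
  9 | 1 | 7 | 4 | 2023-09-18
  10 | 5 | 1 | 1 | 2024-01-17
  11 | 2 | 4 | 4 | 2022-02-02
SELECT c.id, p.name AS product, c.quantity FROM orders c JOIN products p ON c.product_id = p.id ORDER BY c.quantity ASC

Execution result:
id | product | quantity
10 | Microphone | 1
6 | Router | 2
1 | Charger | 3
5 | Phone | 3
4 | Webcam | 4
7 | Mouse | 4
8 | Microphone | 4
9 | Camera | 4
11 | Mouse | 4
2 | Phone | 5
3 | Keyboard | 5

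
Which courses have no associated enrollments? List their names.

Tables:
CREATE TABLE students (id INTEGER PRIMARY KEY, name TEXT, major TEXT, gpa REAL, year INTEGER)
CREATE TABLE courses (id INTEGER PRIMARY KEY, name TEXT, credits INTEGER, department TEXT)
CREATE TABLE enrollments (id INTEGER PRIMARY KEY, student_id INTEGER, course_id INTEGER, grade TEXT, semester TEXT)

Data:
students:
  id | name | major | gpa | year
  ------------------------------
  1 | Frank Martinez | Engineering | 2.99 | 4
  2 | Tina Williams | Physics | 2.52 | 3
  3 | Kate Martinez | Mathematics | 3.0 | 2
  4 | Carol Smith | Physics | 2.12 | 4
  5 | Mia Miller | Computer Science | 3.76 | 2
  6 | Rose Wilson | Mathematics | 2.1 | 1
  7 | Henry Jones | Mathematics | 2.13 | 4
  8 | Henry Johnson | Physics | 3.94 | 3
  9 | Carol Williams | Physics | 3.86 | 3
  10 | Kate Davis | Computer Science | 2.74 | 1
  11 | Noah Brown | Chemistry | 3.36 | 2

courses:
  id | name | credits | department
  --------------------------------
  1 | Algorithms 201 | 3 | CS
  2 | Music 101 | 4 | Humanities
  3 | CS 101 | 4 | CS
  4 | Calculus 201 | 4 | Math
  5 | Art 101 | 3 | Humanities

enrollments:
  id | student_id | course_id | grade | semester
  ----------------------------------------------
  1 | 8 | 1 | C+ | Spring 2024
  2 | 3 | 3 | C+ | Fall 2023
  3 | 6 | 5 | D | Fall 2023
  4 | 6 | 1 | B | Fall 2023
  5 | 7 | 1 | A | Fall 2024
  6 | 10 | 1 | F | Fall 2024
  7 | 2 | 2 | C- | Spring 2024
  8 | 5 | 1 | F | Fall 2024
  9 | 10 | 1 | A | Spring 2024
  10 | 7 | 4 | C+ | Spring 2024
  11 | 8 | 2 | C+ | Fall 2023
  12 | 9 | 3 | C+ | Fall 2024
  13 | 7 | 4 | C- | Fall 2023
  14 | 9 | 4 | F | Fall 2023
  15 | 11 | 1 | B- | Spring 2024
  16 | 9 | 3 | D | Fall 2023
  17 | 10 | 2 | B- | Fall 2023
SELECT p.name FROM courses p LEFT JOIN enrollments c ON c.course_id = p.id WHERE c.id IS NULL

Execution result:
(no rows)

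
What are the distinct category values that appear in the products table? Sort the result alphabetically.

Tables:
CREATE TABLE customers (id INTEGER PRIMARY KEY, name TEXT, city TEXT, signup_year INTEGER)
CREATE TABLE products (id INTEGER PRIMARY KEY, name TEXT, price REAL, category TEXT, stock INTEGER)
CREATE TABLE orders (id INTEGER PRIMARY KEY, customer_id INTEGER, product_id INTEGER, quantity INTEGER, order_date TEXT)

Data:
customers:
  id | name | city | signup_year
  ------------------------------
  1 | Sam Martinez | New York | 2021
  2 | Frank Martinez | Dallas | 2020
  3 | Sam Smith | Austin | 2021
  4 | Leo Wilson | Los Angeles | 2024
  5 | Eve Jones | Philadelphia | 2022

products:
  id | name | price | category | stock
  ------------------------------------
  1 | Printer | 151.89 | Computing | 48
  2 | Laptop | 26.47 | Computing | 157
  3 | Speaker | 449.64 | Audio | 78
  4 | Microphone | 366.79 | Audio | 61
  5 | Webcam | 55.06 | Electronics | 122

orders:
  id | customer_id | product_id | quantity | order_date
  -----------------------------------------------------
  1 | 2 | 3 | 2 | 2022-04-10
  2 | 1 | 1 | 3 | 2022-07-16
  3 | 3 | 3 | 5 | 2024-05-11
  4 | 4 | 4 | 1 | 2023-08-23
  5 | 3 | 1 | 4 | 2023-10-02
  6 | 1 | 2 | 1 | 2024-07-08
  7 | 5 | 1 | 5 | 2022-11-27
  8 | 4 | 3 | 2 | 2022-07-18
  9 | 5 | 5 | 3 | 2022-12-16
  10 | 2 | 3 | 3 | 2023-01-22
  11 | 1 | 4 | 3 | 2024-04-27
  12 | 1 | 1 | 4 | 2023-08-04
SELECT DISTINCT category FROM products ORDER BY category

Execution result:
category
Audio
Computing
Electronics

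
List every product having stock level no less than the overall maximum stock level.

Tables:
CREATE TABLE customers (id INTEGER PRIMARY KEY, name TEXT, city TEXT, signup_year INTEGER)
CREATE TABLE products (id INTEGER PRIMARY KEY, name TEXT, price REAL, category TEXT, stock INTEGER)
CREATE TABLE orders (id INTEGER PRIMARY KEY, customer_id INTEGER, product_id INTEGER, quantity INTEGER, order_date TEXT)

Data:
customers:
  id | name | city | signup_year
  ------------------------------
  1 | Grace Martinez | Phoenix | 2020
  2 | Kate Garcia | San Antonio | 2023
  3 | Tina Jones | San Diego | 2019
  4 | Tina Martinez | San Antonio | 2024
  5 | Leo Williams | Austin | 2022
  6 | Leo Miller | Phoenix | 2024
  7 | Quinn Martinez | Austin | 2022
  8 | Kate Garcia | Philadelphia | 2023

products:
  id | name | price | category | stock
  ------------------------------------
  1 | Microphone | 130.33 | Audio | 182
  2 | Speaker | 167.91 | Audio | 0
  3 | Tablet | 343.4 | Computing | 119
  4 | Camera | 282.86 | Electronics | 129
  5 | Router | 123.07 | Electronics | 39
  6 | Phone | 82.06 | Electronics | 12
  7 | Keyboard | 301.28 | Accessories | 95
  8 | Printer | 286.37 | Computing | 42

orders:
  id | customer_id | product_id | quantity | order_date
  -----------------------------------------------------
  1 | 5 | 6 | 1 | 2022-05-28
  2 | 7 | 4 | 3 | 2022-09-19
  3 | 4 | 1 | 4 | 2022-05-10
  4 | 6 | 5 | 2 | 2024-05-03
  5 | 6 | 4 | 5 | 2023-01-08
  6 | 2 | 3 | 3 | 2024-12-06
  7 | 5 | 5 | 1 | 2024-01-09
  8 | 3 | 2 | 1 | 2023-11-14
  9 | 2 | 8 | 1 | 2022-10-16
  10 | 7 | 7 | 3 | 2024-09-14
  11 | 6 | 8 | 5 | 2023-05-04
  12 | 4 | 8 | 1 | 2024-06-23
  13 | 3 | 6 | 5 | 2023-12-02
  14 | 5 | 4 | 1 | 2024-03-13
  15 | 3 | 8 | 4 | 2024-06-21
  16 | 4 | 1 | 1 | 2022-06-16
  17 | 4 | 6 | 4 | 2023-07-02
SELECT name, stock FROM products WHERE stock >= (SELECT MAX(stock) FROM products)

Execution result:
name | stock
Microphone | 182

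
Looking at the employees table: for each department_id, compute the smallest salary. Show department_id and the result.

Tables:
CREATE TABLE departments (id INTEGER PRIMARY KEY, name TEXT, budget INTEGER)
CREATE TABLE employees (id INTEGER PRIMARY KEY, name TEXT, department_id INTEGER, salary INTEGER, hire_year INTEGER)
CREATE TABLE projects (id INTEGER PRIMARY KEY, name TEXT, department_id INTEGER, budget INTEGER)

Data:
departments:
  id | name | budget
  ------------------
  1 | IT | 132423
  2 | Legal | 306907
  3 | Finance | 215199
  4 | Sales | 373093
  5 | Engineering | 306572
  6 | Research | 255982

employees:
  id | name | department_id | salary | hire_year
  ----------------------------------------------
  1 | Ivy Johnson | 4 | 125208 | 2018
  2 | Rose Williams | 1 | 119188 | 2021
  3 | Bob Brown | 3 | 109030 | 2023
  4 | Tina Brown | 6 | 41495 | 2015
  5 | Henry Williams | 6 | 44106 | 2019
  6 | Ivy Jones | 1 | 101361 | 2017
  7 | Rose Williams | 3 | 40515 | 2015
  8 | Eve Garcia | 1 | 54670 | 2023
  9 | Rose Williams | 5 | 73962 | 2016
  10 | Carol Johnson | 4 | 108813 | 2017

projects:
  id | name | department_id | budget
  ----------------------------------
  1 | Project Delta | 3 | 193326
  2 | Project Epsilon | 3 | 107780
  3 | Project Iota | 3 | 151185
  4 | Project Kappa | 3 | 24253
SELECT department_id, MIN(salary) AS min_salary FROM employees GROUP BY department_id

Execution result:
department_id | min_salary
1 | 54670
3 | 40515
4 | 108813
5 | 73962
6 | 41495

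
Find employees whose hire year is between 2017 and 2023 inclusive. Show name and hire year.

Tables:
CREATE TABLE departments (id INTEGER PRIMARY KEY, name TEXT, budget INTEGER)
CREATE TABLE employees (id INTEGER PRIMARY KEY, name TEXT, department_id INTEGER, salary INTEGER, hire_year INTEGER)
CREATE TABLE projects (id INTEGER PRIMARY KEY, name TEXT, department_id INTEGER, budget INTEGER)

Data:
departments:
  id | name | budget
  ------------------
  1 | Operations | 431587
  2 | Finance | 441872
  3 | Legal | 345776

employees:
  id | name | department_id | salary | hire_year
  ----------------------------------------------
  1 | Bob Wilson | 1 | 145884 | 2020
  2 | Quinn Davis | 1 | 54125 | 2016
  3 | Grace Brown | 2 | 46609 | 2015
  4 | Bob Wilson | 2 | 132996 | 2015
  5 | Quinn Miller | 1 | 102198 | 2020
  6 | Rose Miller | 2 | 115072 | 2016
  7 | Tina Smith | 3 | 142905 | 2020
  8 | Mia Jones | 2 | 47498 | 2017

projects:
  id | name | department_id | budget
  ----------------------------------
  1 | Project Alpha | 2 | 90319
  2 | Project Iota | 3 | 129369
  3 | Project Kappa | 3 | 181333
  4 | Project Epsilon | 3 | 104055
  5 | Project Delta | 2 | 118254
SELECT name, hire_year FROM employees WHERE hire_year BETWEEN 2017 AND 2023

Execution result:
name | hire_year
Bob Wilson | 2020
Quinn Miller | 2020
Tina Smith | 2020
Mia Jones | 2017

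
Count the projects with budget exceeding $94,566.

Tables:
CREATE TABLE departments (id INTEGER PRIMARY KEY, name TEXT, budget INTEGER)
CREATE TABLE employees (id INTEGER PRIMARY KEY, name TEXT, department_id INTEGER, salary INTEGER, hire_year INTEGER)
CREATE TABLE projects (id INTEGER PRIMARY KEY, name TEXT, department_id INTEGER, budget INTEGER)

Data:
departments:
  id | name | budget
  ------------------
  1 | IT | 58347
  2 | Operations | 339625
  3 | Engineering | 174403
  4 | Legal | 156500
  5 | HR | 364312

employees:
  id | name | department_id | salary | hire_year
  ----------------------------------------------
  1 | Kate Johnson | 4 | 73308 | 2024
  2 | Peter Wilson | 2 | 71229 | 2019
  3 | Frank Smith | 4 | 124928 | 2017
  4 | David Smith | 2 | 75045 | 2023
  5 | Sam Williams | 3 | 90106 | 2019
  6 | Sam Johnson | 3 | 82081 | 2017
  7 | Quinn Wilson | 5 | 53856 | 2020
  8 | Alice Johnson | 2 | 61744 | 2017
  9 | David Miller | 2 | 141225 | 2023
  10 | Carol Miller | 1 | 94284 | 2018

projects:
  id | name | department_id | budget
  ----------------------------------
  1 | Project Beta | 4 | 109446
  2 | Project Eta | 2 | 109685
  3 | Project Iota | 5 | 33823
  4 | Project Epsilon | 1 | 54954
SELECT COUNT(*) FROM projects WHERE budget > 94566

Execution result:
2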